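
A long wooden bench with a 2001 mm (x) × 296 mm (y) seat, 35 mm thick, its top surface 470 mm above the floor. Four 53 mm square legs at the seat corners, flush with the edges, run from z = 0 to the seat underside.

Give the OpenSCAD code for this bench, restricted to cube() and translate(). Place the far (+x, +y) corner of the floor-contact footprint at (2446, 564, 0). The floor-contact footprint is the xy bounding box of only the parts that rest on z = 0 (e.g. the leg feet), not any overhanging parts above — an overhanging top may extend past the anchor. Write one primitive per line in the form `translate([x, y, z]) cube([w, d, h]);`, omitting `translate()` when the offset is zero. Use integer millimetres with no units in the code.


translate([445, 268, 435]) cube([2001, 296, 35]);
translate([445, 268, 0]) cube([53, 53, 435]);
translate([445, 511, 0]) cube([53, 53, 435]);
translate([2393, 268, 0]) cube([53, 53, 435]);
translate([2393, 511, 0]) cube([53, 53, 435]);


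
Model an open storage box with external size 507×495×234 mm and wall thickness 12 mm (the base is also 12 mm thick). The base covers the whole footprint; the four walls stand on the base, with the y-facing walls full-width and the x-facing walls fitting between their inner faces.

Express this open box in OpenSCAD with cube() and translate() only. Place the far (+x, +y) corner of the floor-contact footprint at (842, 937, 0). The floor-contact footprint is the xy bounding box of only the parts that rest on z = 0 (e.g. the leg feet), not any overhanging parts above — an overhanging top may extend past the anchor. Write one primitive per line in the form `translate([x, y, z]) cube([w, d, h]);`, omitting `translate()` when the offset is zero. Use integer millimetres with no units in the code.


translate([335, 442, 0]) cube([507, 495, 12]);
translate([335, 442, 12]) cube([507, 12, 222]);
translate([335, 925, 12]) cube([507, 12, 222]);
translate([335, 454, 12]) cube([12, 471, 222]);
translate([830, 454, 12]) cube([12, 471, 222]);


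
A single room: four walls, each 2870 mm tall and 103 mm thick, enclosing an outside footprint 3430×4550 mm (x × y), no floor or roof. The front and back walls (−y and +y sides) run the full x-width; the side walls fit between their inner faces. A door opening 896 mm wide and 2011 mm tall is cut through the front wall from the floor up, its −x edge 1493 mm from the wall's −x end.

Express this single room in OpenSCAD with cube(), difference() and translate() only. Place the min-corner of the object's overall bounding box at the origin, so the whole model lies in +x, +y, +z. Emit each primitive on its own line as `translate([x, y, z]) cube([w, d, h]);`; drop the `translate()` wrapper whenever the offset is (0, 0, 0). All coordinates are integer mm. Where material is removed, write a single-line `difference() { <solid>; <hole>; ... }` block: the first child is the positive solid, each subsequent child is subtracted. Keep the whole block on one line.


difference() { cube([3430, 103, 2870]); translate([1493, 0, 0]) cube([896, 103, 2011]); }
translate([0, 4447, 0]) cube([3430, 103, 2870]);
translate([0, 103, 0]) cube([103, 4344, 2870]);
translate([3327, 103, 0]) cube([103, 4344, 2870]);


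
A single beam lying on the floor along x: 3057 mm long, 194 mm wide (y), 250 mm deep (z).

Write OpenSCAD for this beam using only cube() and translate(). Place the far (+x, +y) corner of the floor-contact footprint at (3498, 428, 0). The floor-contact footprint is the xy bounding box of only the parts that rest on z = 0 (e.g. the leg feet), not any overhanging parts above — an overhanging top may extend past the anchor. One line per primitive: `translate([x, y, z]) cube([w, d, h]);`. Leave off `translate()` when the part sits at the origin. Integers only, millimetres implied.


translate([441, 234, 0]) cube([3057, 194, 250]);


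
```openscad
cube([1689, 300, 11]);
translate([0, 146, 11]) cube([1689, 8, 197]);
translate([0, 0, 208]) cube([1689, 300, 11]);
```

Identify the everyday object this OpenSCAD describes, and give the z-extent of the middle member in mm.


An I-beam. The web height is 197 mm.

Two wide flanges with a thin centred web — an I-beam. Overall 219 mm minus two 11 mm flanges gives a web of 219 − 2·11 = 197 mm.


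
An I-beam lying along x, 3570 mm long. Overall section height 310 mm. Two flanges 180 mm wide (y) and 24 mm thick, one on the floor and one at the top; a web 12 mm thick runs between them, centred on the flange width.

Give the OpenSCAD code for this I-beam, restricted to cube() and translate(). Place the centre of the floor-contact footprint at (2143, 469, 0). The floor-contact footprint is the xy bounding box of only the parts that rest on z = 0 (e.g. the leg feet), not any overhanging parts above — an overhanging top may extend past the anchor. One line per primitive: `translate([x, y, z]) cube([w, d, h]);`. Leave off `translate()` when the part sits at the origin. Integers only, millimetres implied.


translate([358, 379, 0]) cube([3570, 180, 24]);
translate([358, 463, 24]) cube([3570, 12, 262]);
translate([358, 379, 286]) cube([3570, 180, 24]);


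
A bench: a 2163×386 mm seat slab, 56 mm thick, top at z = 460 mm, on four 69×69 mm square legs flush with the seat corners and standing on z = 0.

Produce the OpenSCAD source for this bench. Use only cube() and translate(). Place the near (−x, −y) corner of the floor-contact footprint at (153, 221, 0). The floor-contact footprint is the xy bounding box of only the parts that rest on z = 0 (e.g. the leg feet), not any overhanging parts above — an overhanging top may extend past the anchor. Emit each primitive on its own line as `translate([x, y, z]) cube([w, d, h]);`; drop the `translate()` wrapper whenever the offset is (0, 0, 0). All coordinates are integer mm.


translate([153, 221, 404]) cube([2163, 386, 56]);
translate([153, 221, 0]) cube([69, 69, 404]);
translate([153, 538, 0]) cube([69, 69, 404]);
translate([2247, 221, 0]) cube([69, 69, 404]);
translate([2247, 538, 0]) cube([69, 69, 404]);


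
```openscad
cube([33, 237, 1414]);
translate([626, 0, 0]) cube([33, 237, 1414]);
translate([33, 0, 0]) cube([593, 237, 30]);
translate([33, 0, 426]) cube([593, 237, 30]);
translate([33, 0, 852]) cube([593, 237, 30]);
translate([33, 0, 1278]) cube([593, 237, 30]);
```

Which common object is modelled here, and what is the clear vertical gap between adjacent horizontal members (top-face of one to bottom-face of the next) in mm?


A bookshelf. The clear shelf gap is 396 mm.

Two tall side panels with 4 horizontal boards between them — a bookshelf. The first two shelf undersides are at z = 0 and z = 426; with shelf thickness 30, the clear gap is 426 − 0 − 30 = 396 mm.


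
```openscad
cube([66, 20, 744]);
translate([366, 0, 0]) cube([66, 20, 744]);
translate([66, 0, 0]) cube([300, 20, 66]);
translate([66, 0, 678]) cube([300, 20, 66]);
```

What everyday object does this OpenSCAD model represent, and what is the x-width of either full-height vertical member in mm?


A picture frame. The border width is 66 mm.

Four thin pieces enclosing a rectangular opening — a picture frame. The two full-height stiles are 744 mm tall; the top rail sits at z = 678 and is 66 mm tall, so the border above the opening is 744 − 678 = 66 mm, matching the stile x-width.


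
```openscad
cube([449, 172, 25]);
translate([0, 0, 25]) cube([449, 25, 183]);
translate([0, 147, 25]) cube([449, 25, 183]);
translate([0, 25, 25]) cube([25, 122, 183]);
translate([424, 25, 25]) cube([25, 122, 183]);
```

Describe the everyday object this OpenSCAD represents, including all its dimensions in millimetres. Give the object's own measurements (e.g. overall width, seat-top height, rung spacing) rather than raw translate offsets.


An open-topped rectangular box: outside dimensions 449×172×208 mm, with a uniform wall and base thickness of 25 mm. The base is a full 449×172 slab on the floor; four walls sit on top of the base. The front and back walls (the −y and +y sides) span the full width; the two side walls fit between them.


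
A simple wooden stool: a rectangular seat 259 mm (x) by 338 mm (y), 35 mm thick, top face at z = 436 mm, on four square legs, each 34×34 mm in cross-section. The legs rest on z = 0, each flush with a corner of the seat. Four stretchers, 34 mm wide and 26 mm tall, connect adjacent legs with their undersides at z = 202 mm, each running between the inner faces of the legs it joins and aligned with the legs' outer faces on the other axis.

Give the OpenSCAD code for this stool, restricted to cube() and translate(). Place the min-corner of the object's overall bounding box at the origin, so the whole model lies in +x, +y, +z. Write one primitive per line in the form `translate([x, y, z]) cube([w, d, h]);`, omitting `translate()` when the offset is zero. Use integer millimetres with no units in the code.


translate([0, 0, 401]) cube([259, 338, 35]);
cube([34, 34, 401]);
translate([225, 0, 0]) cube([34, 34, 401]);
translate([0, 304, 0]) cube([34, 34, 401]);
translate([225, 304, 0]) cube([34, 34, 401]);
translate([34, 0, 202]) cube([191, 34, 26]);
translate([34, 304, 202]) cube([191, 34, 26]);
translate([0, 34, 202]) cube([34, 270, 26]);
translate([225, 34, 202]) cube([34, 270, 26]);


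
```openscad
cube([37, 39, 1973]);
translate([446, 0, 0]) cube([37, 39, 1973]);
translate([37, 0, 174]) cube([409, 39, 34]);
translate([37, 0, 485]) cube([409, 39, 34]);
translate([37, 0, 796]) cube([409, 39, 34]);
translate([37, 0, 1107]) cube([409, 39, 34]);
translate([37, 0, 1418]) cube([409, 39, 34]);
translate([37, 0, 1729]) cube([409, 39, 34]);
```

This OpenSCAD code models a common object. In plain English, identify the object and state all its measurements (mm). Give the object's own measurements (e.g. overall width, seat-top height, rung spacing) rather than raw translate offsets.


A straight ladder. Two 37×39 mm vertical rails, 1973 mm tall, stand 483 mm apart (outside-to-outside) with their front faces coplanar on the −y side. 6 rungs, each 39 mm deep and 34 mm tall, span between the inner faces of the rails, front faces flush with the rails. The lowest rung's underside is at z = 174 mm and rungs are spaced 311 mm apart (underside to underside).


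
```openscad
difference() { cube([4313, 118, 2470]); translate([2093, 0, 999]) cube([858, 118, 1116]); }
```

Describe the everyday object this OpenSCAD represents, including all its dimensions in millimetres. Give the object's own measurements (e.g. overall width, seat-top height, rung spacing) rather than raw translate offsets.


A wall 4313 mm long (x), 118 mm thick (y), 2470 mm tall, with a rectangular window opening cut through it. The opening is 858 mm wide and 1116 mm tall; its sill is at z = 999 mm and its near (−x) edge is 2093 mm from the wall's −x end. The opening passes through the full wall thickness.


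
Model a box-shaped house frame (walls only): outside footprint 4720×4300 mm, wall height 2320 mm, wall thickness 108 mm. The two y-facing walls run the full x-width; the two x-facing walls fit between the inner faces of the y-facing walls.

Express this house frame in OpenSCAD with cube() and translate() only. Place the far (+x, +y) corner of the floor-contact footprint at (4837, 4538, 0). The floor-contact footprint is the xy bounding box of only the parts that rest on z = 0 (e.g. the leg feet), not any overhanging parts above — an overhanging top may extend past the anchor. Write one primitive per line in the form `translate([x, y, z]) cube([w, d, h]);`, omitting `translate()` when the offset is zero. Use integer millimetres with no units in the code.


translate([117, 238, 0]) cube([4720, 108, 2320]);
translate([117, 4430, 0]) cube([4720, 108, 2320]);
translate([117, 346, 0]) cube([108, 4084, 2320]);
translate([4729, 346, 0]) cube([108, 4084, 2320]);


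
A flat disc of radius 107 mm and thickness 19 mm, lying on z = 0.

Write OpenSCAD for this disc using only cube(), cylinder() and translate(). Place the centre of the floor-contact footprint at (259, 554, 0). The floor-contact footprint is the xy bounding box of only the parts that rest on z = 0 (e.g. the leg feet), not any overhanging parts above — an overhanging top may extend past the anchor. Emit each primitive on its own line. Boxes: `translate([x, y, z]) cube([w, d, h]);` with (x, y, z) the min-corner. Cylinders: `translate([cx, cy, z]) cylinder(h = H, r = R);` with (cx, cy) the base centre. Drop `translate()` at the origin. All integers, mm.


translate([259, 554, 0]) cylinder(h = 19, r = 107);


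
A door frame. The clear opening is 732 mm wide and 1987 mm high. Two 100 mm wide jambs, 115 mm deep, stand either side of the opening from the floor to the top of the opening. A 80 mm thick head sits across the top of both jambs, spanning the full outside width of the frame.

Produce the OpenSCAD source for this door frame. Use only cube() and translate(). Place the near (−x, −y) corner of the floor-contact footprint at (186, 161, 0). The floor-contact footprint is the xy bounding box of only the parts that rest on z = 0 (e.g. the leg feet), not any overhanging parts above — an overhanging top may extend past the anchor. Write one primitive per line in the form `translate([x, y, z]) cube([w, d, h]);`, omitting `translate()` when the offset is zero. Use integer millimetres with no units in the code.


translate([186, 161, 0]) cube([100, 115, 1987]);
translate([1018, 161, 0]) cube([100, 115, 1987]);
translate([186, 161, 1987]) cube([932, 115, 80]);


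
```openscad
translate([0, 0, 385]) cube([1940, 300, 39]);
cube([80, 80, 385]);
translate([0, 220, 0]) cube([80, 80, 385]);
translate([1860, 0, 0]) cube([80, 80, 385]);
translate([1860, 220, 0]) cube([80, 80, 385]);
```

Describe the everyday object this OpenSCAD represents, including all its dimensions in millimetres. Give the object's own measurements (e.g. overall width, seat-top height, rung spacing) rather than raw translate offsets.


A bench: a 1940×300 mm seat slab, 39 mm thick, top at z = 424 mm, on four 80×80 mm square legs flush with the seat corners and standing on z = 0.


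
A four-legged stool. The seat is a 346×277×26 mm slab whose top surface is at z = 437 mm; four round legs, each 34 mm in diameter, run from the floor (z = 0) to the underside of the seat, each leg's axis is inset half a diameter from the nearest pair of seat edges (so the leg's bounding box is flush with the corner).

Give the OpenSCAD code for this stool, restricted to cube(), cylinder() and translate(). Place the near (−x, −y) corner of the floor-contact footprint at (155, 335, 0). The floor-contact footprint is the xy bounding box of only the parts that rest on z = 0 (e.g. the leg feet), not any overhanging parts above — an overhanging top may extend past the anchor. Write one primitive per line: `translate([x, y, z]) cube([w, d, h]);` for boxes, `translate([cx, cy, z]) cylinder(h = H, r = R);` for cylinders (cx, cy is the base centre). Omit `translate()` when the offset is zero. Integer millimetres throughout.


translate([155, 335, 411]) cube([346, 277, 26]);
translate([172, 352, 0]) cylinder(h = 411, r = 17);
translate([484, 352, 0]) cylinder(h = 411, r = 17);
translate([172, 595, 0]) cylinder(h = 411, r = 17);
translate([484, 595, 0]) cylinder(h = 411, r = 17);


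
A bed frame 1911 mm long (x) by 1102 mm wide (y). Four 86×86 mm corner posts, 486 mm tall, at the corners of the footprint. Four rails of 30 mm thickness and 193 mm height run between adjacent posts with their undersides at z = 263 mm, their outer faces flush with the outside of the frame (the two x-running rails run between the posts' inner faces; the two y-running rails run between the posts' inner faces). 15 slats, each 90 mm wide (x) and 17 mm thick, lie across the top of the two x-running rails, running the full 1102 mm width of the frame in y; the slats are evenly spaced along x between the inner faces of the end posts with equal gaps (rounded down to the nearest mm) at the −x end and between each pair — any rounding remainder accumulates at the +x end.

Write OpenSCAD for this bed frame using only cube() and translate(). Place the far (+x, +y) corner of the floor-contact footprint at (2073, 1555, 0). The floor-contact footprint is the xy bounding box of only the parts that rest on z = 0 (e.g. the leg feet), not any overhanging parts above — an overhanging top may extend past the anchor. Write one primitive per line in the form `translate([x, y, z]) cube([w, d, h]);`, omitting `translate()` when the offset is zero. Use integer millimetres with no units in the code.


translate([162, 453, 0]) cube([86, 86, 486]);
translate([162, 1469, 0]) cube([86, 86, 486]);
translate([1987, 453, 0]) cube([86, 86, 486]);
translate([1987, 1469, 0]) cube([86, 86, 486]);
translate([248, 453, 263]) cube([1739, 30, 193]);
translate([248, 1525, 263]) cube([1739, 30, 193]);
translate([162, 539, 263]) cube([30, 930, 193]);
translate([2043, 539, 263]) cube([30, 930, 193]);
translate([272, 453, 456]) cube([90, 1102, 17]);
translate([386, 453, 456]) cube([90, 1102, 17]);
translate([500, 453, 456]) cube([90, 1102, 17]);
translate([614, 453, 456]) cube([90, 1102, 17]);
translate([728, 453, 456]) cube([90, 1102, 17]);
translate([842, 453, 456]) cube([90, 1102, 17]);
translate([956, 453, 456]) cube([90, 1102, 17]);
translate([1070, 453, 456]) cube([90, 1102, 17]);
translate([1184, 453, 456]) cube([90, 1102, 17]);
translate([1298, 453, 456]) cube([90, 1102, 17]);
translate([1412, 453, 456]) cube([90, 1102, 17]);
translate([1526, 453, 456]) cube([90, 1102, 17]);
translate([1640, 453, 456]) cube([90, 1102, 17]);
translate([1754, 453, 456]) cube([90, 1102, 17]);
translate([1868, 453, 456]) cube([90, 1102, 17]);


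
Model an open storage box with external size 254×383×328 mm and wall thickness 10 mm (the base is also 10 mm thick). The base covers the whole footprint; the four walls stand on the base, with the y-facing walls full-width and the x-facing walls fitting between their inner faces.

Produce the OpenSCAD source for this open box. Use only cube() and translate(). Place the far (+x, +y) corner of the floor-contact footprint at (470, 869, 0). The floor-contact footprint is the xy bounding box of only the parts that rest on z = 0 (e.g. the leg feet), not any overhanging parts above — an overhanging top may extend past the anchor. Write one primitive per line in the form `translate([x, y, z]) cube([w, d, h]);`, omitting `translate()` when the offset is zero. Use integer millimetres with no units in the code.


translate([216, 486, 0]) cube([254, 383, 10]);
translate([216, 486, 10]) cube([254, 10, 318]);
translate([216, 859, 10]) cube([254, 10, 318]);
translate([216, 496, 10]) cube([10, 363, 318]);
translate([460, 496, 10]) cube([10, 363, 318]);


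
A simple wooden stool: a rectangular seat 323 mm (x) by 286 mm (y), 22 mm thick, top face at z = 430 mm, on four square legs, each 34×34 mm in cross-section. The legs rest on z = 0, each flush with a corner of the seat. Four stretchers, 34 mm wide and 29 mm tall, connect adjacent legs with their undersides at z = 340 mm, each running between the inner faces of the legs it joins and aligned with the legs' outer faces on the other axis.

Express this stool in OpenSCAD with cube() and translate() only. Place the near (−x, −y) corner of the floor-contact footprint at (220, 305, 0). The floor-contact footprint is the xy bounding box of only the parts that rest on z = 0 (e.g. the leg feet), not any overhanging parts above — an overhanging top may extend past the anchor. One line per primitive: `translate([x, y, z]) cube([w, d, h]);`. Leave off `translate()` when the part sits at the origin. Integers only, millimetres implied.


translate([220, 305, 408]) cube([323, 286, 22]);
translate([220, 305, 0]) cube([34, 34, 408]);
translate([509, 305, 0]) cube([34, 34, 408]);
translate([220, 557, 0]) cube([34, 34, 408]);
translate([509, 557, 0]) cube([34, 34, 408]);
translate([254, 305, 340]) cube([255, 34, 29]);
translate([254, 557, 340]) cube([255, 34, 29]);
translate([220, 339, 340]) cube([34, 218, 29]);
translate([509, 339, 340]) cube([34, 218, 29]);


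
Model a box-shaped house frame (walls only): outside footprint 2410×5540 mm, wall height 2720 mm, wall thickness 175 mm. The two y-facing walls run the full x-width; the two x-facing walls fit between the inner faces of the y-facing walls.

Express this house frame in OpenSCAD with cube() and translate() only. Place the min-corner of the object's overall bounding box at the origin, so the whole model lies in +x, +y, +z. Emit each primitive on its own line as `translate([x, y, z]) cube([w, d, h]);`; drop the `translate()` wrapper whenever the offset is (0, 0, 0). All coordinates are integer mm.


cube([2410, 175, 2720]);
translate([0, 5365, 0]) cube([2410, 175, 2720]);
translate([0, 175, 0]) cube([175, 5190, 2720]);
translate([2235, 175, 0]) cube([175, 5190, 2720]);


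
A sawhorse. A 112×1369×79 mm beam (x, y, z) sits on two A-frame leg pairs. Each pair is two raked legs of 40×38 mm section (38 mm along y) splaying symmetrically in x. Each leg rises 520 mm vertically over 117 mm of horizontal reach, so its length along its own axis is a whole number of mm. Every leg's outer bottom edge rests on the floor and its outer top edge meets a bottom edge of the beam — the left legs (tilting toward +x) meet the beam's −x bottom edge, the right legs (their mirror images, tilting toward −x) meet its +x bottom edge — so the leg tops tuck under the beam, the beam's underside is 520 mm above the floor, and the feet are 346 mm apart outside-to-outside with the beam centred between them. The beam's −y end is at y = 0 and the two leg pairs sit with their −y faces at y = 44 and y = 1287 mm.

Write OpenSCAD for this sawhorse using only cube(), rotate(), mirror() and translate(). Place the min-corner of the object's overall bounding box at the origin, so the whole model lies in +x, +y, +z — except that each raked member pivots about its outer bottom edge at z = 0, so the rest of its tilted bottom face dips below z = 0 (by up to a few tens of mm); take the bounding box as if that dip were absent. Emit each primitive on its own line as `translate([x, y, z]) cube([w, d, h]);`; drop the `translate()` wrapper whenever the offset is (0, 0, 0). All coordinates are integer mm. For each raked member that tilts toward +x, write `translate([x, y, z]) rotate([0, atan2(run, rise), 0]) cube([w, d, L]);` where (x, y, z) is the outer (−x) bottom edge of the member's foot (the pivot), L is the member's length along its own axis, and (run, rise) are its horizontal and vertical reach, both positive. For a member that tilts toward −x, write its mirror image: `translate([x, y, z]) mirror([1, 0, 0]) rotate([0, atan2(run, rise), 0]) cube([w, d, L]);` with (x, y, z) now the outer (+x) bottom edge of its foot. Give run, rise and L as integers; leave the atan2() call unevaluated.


translate([117, 0, 520]) cube([112, 1369, 79]);
translate([0, 44, 0]) rotate([0, atan2(117, 520), 0]) cube([40, 38, 533]);
translate([346, 44, 0]) mirror([1, 0, 0]) rotate([0, atan2(117, 520), 0]) cube([40, 38, 533]);
translate([0, 1287, 0]) rotate([0, atan2(117, 520), 0]) cube([40, 38, 533]);
translate([346, 1287, 0]) mirror([1, 0, 0]) rotate([0, atan2(117, 520), 0]) cube([40, 38, 533]);


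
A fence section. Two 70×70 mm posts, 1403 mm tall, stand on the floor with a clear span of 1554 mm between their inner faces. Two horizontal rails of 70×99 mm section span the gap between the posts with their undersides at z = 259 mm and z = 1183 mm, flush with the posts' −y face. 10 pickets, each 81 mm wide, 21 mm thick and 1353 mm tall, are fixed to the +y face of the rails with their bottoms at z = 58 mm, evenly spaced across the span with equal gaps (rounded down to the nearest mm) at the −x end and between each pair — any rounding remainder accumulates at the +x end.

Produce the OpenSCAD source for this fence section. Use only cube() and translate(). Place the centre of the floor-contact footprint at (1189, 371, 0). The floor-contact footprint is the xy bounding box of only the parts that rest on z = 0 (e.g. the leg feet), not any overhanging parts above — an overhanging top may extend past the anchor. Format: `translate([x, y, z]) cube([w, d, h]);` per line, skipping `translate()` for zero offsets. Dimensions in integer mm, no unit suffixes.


translate([342, 336, 0]) cube([70, 70, 1403]);
translate([1966, 336, 0]) cube([70, 70, 1403]);
translate([412, 336, 259]) cube([1554, 70, 99]);
translate([412, 336, 1183]) cube([1554, 70, 99]);
translate([479, 406, 58]) cube([81, 21, 1353]);
translate([627, 406, 58]) cube([81, 21, 1353]);
translate([775, 406, 58]) cube([81, 21, 1353]);
translate([923, 406, 58]) cube([81, 21, 1353]);
translate([1071, 406, 58]) cube([81, 21, 1353]);
translate([1219, 406, 58]) cube([81, 21, 1353]);
translate([1367, 406, 58]) cube([81, 21, 1353]);
translate([1515, 406, 58]) cube([81, 21, 1353]);
translate([1663, 406, 58]) cube([81, 21, 1353]);
translate([1811, 406, 58]) cube([81, 21, 1353]);


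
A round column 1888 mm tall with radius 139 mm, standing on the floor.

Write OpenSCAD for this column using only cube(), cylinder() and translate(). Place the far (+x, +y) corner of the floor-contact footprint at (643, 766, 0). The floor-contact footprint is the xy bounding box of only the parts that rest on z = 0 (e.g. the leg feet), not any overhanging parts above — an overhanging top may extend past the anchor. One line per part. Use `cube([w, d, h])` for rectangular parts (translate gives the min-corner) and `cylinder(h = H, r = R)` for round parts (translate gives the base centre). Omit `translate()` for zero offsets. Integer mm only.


translate([504, 627, 0]) cylinder(h = 1888, r = 139);


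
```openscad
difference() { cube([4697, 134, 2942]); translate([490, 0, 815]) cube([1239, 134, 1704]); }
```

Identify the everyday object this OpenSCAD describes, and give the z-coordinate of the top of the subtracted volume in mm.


A wall with a window opening. The window head height is 2519 mm.

A wall with a rectangular opening subtracted — a window. Sill at z = 815, opening 1704 mm tall, so the head is at 815 + 1704 = 2519 mm.


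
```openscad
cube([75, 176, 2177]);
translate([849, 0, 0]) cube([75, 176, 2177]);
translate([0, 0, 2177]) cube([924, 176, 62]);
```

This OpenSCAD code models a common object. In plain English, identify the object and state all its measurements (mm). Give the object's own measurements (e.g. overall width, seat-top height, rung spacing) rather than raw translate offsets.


A door frame. The clear opening is 774 mm wide and 2177 mm high. Two 75 mm wide jambs, 176 mm deep, stand either side of the opening from the floor to the top of the opening. A 62 mm thick head sits across the top of both jambs, spanning the full outside width of the frame.


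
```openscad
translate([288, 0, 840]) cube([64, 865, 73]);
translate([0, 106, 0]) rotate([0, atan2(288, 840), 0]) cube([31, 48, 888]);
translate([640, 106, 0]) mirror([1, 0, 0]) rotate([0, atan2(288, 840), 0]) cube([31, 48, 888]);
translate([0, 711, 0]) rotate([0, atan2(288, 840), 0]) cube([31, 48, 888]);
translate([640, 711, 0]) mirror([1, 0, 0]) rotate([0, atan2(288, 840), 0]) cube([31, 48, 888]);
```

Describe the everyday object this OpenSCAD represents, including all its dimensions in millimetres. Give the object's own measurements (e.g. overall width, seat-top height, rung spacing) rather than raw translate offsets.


A sawhorse. A 64×865×73 mm beam (x, y, z) sits on two A-frame leg pairs. Each pair is two raked legs of 31×48 mm section (48 mm along y) splaying symmetrically in x. Each leg rises 840 mm vertically over 288 mm of horizontal reach and is 888 mm long along its own axis. Every leg's outer bottom edge rests on the floor and its outer top edge meets a bottom edge of the beam — the left legs (tilting toward +x) meet the beam's −x bottom edge, the right legs (their mirror images, tilting toward −x) meet its +x bottom edge — so the leg tops tuck under the beam, the beam's underside is 840 mm above the floor, and the feet are 640 mm apart outside-to-outside with the beam centred between them. The two leg pairs are set in 106 mm from either end of the beam.


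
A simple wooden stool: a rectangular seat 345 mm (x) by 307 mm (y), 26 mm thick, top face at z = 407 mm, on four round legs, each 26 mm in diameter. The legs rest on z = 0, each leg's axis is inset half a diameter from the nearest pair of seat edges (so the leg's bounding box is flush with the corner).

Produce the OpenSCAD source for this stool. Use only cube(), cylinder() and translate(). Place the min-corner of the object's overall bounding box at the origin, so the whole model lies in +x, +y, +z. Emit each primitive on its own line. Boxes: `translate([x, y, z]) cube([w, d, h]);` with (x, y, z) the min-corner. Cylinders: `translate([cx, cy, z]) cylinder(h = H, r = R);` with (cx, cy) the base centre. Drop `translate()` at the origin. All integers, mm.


translate([0, 0, 381]) cube([345, 307, 26]);
translate([13, 13, 0]) cylinder(h = 381, r = 13);
translate([332, 13, 0]) cylinder(h = 381, r = 13);
translate([13, 294, 0]) cylinder(h = 381, r = 13);
translate([332, 294, 0]) cylinder(h = 381, r = 13);


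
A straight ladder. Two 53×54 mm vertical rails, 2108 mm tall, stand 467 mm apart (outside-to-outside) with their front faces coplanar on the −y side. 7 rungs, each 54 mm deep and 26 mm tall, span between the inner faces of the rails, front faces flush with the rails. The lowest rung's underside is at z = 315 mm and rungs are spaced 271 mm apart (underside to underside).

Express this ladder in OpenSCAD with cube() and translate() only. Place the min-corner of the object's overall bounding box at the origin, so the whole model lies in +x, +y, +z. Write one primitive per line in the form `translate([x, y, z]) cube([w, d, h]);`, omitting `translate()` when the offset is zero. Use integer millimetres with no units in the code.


cube([53, 54, 2108]);
translate([414, 0, 0]) cube([53, 54, 2108]);
translate([53, 0, 315]) cube([361, 54, 26]);
translate([53, 0, 586]) cube([361, 54, 26]);
translate([53, 0, 857]) cube([361, 54, 26]);
translate([53, 0, 1128]) cube([361, 54, 26]);
translate([53, 0, 1399]) cube([361, 54, 26]);
translate([53, 0, 1670]) cube([361, 54, 26]);
translate([53, 0, 1941]) cube([361, 54, 26]);


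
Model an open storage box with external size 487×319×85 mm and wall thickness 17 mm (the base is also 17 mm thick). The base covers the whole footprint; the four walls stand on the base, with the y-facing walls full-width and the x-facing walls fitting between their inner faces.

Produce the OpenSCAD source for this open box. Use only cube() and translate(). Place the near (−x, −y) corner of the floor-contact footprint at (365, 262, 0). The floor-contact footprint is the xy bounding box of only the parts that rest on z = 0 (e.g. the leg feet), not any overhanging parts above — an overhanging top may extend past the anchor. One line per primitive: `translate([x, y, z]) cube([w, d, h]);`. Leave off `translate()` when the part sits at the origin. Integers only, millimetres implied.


translate([365, 262, 0]) cube([487, 319, 17]);
translate([365, 262, 17]) cube([487, 17, 68]);
translate([365, 564, 17]) cube([487, 17, 68]);
translate([365, 279, 17]) cube([17, 285, 68]);
translate([835, 279, 17]) cube([17, 285, 68]);


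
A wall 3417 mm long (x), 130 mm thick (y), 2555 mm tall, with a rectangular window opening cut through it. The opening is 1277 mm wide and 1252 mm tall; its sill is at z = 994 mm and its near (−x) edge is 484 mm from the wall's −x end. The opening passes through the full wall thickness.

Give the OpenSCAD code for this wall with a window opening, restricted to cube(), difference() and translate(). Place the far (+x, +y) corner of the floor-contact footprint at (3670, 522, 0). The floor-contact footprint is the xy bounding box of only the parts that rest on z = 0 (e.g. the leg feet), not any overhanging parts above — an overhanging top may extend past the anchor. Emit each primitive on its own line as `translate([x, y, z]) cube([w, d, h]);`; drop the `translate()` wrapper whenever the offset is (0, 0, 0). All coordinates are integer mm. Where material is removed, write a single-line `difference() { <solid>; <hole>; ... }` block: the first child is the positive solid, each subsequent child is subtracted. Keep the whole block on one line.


difference() { translate([253, 392, 0]) cube([3417, 130, 2555]); translate([737, 392, 994]) cube([1277, 130, 1252]); }


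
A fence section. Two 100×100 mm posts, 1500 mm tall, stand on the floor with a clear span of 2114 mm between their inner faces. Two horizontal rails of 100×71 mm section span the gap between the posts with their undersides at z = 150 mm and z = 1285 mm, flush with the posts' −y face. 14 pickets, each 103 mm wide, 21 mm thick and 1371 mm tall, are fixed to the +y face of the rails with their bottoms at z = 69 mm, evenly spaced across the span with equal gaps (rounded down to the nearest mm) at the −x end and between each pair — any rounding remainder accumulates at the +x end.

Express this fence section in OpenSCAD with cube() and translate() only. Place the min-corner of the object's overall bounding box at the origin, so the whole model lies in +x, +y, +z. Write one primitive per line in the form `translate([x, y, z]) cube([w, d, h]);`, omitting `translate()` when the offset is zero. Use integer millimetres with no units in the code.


cube([100, 100, 1500]);
translate([2214, 0, 0]) cube([100, 100, 1500]);
translate([100, 0, 150]) cube([2114, 100, 71]);
translate([100, 0, 1285]) cube([2114, 100, 71]);
translate([144, 100, 69]) cube([103, 21, 1371]);
translate([291, 100, 69]) cube([103, 21, 1371]);
translate([438, 100, 69]) cube([103, 21, 1371]);
translate([585, 100, 69]) cube([103, 21, 1371]);
translate([732, 100, 69]) cube([103, 21, 1371]);
translate([879, 100, 69]) cube([103, 21, 1371]);
translate([1026, 100, 69]) cube([103, 21, 1371]);
translate([1173, 100, 69]) cube([103, 21, 1371]);
translate([1320, 100, 69]) cube([103, 21, 1371]);
translate([1467, 100, 69]) cube([103, 21, 1371]);
translate([1614, 100, 69]) cube([103, 21, 1371]);
translate([1761, 100, 69]) cube([103, 21, 1371]);
translate([1908, 100, 69]) cube([103, 21, 1371]);
translate([2055, 100, 69]) cube([103, 21, 1371]);


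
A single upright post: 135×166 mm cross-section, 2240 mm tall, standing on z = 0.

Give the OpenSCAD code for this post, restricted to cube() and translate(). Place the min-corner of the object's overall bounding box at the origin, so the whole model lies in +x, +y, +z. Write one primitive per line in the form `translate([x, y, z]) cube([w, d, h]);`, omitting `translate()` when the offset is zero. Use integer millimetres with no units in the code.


cube([135, 166, 2240]);


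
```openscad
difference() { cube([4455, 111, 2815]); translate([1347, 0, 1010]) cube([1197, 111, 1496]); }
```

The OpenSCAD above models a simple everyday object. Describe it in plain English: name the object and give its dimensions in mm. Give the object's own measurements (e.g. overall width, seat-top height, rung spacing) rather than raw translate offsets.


A wall 4455 mm long (x), 111 mm thick (y), 2815 mm tall, with a rectangular window opening cut through it. The opening is 1197 mm wide and 1496 mm tall; its sill is at z = 1010 mm and its near (−x) edge is 1347 mm from the wall's −x end. The opening passes through the full wall thickness.


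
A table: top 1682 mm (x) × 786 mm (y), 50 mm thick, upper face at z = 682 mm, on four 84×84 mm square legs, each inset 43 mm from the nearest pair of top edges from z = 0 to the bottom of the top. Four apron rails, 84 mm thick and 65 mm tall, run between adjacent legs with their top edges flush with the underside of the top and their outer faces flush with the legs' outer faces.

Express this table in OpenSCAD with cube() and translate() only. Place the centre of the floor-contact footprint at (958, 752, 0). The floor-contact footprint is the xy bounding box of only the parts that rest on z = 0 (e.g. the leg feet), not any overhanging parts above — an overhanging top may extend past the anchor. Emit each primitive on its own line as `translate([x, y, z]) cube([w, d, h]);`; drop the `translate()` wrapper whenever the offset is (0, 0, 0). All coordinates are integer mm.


translate([117, 359, 632]) cube([1682, 786, 50]);
translate([160, 402, 0]) cube([84, 84, 632]);
translate([1672, 402, 0]) cube([84, 84, 632]);
translate([160, 1018, 0]) cube([84, 84, 632]);
translate([1672, 1018, 0]) cube([84, 84, 632]);
translate([244, 402, 567]) cube([1428, 84, 65]);
translate([244, 1018, 567]) cube([1428, 84, 65]);
translate([160, 486, 567]) cube([84, 532, 65]);
translate([1672, 486, 567]) cube([84, 532, 65]);


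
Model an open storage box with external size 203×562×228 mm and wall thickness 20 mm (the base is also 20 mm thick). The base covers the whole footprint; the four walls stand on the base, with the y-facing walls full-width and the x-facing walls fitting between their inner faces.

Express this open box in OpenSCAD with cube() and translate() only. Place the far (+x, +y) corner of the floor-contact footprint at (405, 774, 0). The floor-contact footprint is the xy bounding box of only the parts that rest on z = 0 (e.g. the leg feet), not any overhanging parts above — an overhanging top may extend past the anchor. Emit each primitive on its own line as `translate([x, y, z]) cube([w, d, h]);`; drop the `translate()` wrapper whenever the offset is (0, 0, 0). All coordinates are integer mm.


translate([202, 212, 0]) cube([203, 562, 20]);
translate([202, 212, 20]) cube([203, 20, 208]);
translate([202, 754, 20]) cube([203, 20, 208]);
translate([202, 232, 20]) cube([20, 522, 208]);
translate([385, 232, 20]) cube([20, 522, 208]);


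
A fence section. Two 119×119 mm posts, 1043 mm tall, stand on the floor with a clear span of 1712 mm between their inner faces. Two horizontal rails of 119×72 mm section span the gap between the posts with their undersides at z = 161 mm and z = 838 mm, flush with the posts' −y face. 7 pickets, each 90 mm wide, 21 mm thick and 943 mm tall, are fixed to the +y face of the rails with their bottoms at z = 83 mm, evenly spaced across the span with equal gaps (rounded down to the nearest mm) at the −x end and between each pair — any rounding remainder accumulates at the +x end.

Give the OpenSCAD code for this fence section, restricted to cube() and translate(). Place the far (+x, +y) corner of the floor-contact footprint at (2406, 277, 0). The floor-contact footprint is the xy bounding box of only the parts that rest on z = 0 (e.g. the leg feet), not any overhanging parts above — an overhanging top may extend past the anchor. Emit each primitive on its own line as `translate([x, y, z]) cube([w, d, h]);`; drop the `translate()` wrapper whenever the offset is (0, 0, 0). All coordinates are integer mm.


translate([456, 158, 0]) cube([119, 119, 1043]);
translate([2287, 158, 0]) cube([119, 119, 1043]);
translate([575, 158, 161]) cube([1712, 119, 72]);
translate([575, 158, 838]) cube([1712, 119, 72]);
translate([710, 277, 83]) cube([90, 21, 943]);
translate([935, 277, 83]) cube([90, 21, 943]);
translate([1160, 277, 83]) cube([90, 21, 943]);
translate([1385, 277, 83]) cube([90, 21, 943]);
translate([1610, 277, 83]) cube([90, 21, 943]);
translate([1835, 277, 83]) cube([90, 21, 943]);
translate([2060, 277, 83]) cube([90, 21, 943]);


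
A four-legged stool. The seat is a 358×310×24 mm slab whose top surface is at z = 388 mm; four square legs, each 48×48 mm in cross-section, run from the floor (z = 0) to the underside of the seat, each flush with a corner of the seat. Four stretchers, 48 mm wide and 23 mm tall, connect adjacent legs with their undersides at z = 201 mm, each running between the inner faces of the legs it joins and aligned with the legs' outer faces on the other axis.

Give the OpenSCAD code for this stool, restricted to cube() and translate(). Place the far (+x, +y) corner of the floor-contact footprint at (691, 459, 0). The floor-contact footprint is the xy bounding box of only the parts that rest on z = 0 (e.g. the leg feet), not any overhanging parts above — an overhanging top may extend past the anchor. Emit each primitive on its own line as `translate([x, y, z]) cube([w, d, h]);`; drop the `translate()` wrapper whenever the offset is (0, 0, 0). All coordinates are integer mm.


translate([333, 149, 364]) cube([358, 310, 24]);
translate([333, 149, 0]) cube([48, 48, 364]);
translate([643, 149, 0]) cube([48, 48, 364]);
translate([333, 411, 0]) cube([48, 48, 364]);
translate([643, 411, 0]) cube([48, 48, 364]);
translate([381, 149, 201]) cube([262, 48, 23]);
translate([381, 411, 201]) cube([262, 48, 23]);
translate([333, 197, 201]) cube([48, 214, 23]);
translate([643, 197, 201]) cube([48, 214, 23]);
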